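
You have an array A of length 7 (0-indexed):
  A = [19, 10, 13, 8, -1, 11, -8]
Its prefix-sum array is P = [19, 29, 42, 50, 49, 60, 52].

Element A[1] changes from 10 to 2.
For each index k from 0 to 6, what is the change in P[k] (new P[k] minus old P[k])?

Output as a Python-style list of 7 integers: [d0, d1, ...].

Element change: A[1] 10 -> 2, delta = -8
For k < 1: P[k] unchanged, delta_P[k] = 0
For k >= 1: P[k] shifts by exactly -8
Delta array: [0, -8, -8, -8, -8, -8, -8]

Answer: [0, -8, -8, -8, -8, -8, -8]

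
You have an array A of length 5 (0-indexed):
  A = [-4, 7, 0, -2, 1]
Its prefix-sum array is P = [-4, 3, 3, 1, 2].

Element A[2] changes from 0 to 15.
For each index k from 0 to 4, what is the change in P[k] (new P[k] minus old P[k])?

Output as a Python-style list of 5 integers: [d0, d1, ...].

Element change: A[2] 0 -> 15, delta = 15
For k < 2: P[k] unchanged, delta_P[k] = 0
For k >= 2: P[k] shifts by exactly 15
Delta array: [0, 0, 15, 15, 15]

Answer: [0, 0, 15, 15, 15]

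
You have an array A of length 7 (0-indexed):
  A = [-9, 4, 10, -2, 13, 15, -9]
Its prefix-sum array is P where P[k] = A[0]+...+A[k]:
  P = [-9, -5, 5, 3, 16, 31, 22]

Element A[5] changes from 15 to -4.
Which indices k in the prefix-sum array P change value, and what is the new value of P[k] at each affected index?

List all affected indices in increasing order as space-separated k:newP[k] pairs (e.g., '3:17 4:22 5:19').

P[k] = A[0] + ... + A[k]
P[k] includes A[5] iff k >= 5
Affected indices: 5, 6, ..., 6; delta = -19
  P[5]: 31 + -19 = 12
  P[6]: 22 + -19 = 3

Answer: 5:12 6:3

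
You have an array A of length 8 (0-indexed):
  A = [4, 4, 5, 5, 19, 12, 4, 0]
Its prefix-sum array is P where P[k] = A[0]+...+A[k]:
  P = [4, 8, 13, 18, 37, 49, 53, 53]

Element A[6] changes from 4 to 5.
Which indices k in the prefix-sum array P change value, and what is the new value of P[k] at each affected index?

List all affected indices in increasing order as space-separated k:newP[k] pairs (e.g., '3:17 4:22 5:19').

P[k] = A[0] + ... + A[k]
P[k] includes A[6] iff k >= 6
Affected indices: 6, 7, ..., 7; delta = 1
  P[6]: 53 + 1 = 54
  P[7]: 53 + 1 = 54

Answer: 6:54 7:54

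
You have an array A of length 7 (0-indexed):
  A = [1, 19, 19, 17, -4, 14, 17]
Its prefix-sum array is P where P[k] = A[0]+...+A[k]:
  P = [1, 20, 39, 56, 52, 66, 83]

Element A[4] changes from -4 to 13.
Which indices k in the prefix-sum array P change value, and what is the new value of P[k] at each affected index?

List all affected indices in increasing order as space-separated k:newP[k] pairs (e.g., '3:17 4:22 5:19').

Answer: 4:69 5:83 6:100

Derivation:
P[k] = A[0] + ... + A[k]
P[k] includes A[4] iff k >= 4
Affected indices: 4, 5, ..., 6; delta = 17
  P[4]: 52 + 17 = 69
  P[5]: 66 + 17 = 83
  P[6]: 83 + 17 = 100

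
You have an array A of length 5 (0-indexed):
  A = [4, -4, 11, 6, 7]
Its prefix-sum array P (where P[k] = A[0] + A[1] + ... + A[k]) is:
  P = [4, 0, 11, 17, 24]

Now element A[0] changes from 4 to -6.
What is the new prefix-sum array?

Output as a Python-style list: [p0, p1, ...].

Change: A[0] 4 -> -6, delta = -10
P[k] for k < 0: unchanged (A[0] not included)
P[k] for k >= 0: shift by delta = -10
  P[0] = 4 + -10 = -6
  P[1] = 0 + -10 = -10
  P[2] = 11 + -10 = 1
  P[3] = 17 + -10 = 7
  P[4] = 24 + -10 = 14

Answer: [-6, -10, 1, 7, 14]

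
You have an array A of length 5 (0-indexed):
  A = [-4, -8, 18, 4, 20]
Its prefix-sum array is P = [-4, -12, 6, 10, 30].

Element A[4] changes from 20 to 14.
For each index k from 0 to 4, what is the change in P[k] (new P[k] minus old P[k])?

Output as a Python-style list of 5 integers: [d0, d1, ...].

Element change: A[4] 20 -> 14, delta = -6
For k < 4: P[k] unchanged, delta_P[k] = 0
For k >= 4: P[k] shifts by exactly -6
Delta array: [0, 0, 0, 0, -6]

Answer: [0, 0, 0, 0, -6]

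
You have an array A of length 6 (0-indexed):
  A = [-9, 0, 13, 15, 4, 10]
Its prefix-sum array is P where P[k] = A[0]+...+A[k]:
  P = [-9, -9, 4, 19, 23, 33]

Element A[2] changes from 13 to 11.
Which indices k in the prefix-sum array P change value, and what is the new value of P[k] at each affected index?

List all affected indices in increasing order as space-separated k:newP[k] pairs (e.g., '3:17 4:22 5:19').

P[k] = A[0] + ... + A[k]
P[k] includes A[2] iff k >= 2
Affected indices: 2, 3, ..., 5; delta = -2
  P[2]: 4 + -2 = 2
  P[3]: 19 + -2 = 17
  P[4]: 23 + -2 = 21
  P[5]: 33 + -2 = 31

Answer: 2:2 3:17 4:21 5:31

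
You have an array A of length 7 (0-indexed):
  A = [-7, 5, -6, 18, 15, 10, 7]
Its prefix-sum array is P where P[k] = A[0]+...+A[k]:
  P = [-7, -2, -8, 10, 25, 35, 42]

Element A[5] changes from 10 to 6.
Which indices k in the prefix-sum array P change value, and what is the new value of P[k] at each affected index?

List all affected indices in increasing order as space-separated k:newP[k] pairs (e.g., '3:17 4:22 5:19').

Answer: 5:31 6:38

Derivation:
P[k] = A[0] + ... + A[k]
P[k] includes A[5] iff k >= 5
Affected indices: 5, 6, ..., 6; delta = -4
  P[5]: 35 + -4 = 31
  P[6]: 42 + -4 = 38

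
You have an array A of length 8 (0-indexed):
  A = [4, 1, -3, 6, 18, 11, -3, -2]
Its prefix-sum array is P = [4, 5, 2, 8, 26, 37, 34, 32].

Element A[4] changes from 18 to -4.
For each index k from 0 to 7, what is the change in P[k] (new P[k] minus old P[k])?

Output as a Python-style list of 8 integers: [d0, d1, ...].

Element change: A[4] 18 -> -4, delta = -22
For k < 4: P[k] unchanged, delta_P[k] = 0
For k >= 4: P[k] shifts by exactly -22
Delta array: [0, 0, 0, 0, -22, -22, -22, -22]

Answer: [0, 0, 0, 0, -22, -22, -22, -22]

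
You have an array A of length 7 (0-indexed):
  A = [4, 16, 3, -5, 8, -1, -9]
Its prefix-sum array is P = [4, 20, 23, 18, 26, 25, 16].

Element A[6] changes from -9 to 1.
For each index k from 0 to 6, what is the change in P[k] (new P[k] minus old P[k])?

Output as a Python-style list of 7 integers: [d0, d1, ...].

Element change: A[6] -9 -> 1, delta = 10
For k < 6: P[k] unchanged, delta_P[k] = 0
For k >= 6: P[k] shifts by exactly 10
Delta array: [0, 0, 0, 0, 0, 0, 10]

Answer: [0, 0, 0, 0, 0, 0, 10]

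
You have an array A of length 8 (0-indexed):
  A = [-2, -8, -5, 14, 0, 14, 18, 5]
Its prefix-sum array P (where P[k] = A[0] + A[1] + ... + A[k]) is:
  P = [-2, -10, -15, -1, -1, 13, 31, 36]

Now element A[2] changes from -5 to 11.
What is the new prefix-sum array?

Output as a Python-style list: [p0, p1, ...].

Change: A[2] -5 -> 11, delta = 16
P[k] for k < 2: unchanged (A[2] not included)
P[k] for k >= 2: shift by delta = 16
  P[0] = -2 + 0 = -2
  P[1] = -10 + 0 = -10
  P[2] = -15 + 16 = 1
  P[3] = -1 + 16 = 15
  P[4] = -1 + 16 = 15
  P[5] = 13 + 16 = 29
  P[6] = 31 + 16 = 47
  P[7] = 36 + 16 = 52

Answer: [-2, -10, 1, 15, 15, 29, 47, 52]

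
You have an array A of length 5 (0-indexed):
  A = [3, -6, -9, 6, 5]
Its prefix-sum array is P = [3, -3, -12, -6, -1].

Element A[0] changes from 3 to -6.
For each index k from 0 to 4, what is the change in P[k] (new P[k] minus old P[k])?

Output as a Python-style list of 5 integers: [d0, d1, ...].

Element change: A[0] 3 -> -6, delta = -9
For k < 0: P[k] unchanged, delta_P[k] = 0
For k >= 0: P[k] shifts by exactly -9
Delta array: [-9, -9, -9, -9, -9]

Answer: [-9, -9, -9, -9, -9]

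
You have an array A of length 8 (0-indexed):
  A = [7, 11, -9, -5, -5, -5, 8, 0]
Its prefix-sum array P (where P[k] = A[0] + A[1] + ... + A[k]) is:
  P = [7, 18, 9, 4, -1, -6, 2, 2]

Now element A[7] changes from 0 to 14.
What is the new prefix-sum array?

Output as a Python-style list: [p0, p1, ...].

Answer: [7, 18, 9, 4, -1, -6, 2, 16]

Derivation:
Change: A[7] 0 -> 14, delta = 14
P[k] for k < 7: unchanged (A[7] not included)
P[k] for k >= 7: shift by delta = 14
  P[0] = 7 + 0 = 7
  P[1] = 18 + 0 = 18
  P[2] = 9 + 0 = 9
  P[3] = 4 + 0 = 4
  P[4] = -1 + 0 = -1
  P[5] = -6 + 0 = -6
  P[6] = 2 + 0 = 2
  P[7] = 2 + 14 = 16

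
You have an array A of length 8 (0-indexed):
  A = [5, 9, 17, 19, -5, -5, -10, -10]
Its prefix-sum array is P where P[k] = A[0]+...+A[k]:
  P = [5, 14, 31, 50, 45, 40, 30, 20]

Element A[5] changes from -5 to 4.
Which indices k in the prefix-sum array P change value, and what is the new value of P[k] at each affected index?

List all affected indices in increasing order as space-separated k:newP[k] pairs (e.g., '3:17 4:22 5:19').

Answer: 5:49 6:39 7:29

Derivation:
P[k] = A[0] + ... + A[k]
P[k] includes A[5] iff k >= 5
Affected indices: 5, 6, ..., 7; delta = 9
  P[5]: 40 + 9 = 49
  P[6]: 30 + 9 = 39
  P[7]: 20 + 9 = 29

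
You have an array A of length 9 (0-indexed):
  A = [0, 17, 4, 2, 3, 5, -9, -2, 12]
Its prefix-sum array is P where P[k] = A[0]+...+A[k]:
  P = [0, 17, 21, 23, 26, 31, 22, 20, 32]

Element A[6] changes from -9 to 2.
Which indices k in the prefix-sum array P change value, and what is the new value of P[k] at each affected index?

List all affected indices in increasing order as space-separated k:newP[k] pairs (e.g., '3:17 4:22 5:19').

Answer: 6:33 7:31 8:43

Derivation:
P[k] = A[0] + ... + A[k]
P[k] includes A[6] iff k >= 6
Affected indices: 6, 7, ..., 8; delta = 11
  P[6]: 22 + 11 = 33
  P[7]: 20 + 11 = 31
  P[8]: 32 + 11 = 43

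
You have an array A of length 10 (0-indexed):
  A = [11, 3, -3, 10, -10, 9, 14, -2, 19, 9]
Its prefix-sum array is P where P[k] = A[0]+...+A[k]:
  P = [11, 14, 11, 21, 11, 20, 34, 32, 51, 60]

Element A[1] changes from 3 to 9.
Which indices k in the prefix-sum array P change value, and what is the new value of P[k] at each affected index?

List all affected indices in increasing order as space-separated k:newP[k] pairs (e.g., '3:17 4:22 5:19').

P[k] = A[0] + ... + A[k]
P[k] includes A[1] iff k >= 1
Affected indices: 1, 2, ..., 9; delta = 6
  P[1]: 14 + 6 = 20
  P[2]: 11 + 6 = 17
  P[3]: 21 + 6 = 27
  P[4]: 11 + 6 = 17
  P[5]: 20 + 6 = 26
  P[6]: 34 + 6 = 40
  P[7]: 32 + 6 = 38
  P[8]: 51 + 6 = 57
  P[9]: 60 + 6 = 66

Answer: 1:20 2:17 3:27 4:17 5:26 6:40 7:38 8:57 9:66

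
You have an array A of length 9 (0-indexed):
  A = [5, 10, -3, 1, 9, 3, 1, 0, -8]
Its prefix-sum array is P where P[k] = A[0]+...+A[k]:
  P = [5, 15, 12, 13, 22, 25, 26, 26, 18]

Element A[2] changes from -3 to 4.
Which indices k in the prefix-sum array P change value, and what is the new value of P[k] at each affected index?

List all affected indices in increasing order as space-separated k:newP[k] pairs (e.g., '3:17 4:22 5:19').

Answer: 2:19 3:20 4:29 5:32 6:33 7:33 8:25

Derivation:
P[k] = A[0] + ... + A[k]
P[k] includes A[2] iff k >= 2
Affected indices: 2, 3, ..., 8; delta = 7
  P[2]: 12 + 7 = 19
  P[3]: 13 + 7 = 20
  P[4]: 22 + 7 = 29
  P[5]: 25 + 7 = 32
  P[6]: 26 + 7 = 33
  P[7]: 26 + 7 = 33
  P[8]: 18 + 7 = 25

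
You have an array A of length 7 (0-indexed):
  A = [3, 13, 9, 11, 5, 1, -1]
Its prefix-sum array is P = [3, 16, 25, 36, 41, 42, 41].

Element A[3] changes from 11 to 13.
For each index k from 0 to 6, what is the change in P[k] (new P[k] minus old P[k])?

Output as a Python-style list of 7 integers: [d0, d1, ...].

Answer: [0, 0, 0, 2, 2, 2, 2]

Derivation:
Element change: A[3] 11 -> 13, delta = 2
For k < 3: P[k] unchanged, delta_P[k] = 0
For k >= 3: P[k] shifts by exactly 2
Delta array: [0, 0, 0, 2, 2, 2, 2]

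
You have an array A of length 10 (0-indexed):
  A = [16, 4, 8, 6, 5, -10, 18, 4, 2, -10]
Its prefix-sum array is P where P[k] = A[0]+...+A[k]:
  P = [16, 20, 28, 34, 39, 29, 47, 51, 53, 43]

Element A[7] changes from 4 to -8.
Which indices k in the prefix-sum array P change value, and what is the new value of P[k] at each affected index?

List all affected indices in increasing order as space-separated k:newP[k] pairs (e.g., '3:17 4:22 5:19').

P[k] = A[0] + ... + A[k]
P[k] includes A[7] iff k >= 7
Affected indices: 7, 8, ..., 9; delta = -12
  P[7]: 51 + -12 = 39
  P[8]: 53 + -12 = 41
  P[9]: 43 + -12 = 31

Answer: 7:39 8:41 9:31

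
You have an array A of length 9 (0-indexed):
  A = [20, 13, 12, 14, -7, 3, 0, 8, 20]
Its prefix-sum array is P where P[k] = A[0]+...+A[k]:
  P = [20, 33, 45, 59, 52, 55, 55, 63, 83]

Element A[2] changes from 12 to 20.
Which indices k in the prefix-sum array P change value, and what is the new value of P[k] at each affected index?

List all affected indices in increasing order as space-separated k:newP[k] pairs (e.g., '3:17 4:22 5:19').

P[k] = A[0] + ... + A[k]
P[k] includes A[2] iff k >= 2
Affected indices: 2, 3, ..., 8; delta = 8
  P[2]: 45 + 8 = 53
  P[3]: 59 + 8 = 67
  P[4]: 52 + 8 = 60
  P[5]: 55 + 8 = 63
  P[6]: 55 + 8 = 63
  P[7]: 63 + 8 = 71
  P[8]: 83 + 8 = 91

Answer: 2:53 3:67 4:60 5:63 6:63 7:71 8:91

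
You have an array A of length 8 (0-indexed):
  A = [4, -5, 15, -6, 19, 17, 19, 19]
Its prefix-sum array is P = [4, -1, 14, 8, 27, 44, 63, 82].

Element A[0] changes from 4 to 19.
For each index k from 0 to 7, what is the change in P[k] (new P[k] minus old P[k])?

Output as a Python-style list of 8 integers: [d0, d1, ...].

Element change: A[0] 4 -> 19, delta = 15
For k < 0: P[k] unchanged, delta_P[k] = 0
For k >= 0: P[k] shifts by exactly 15
Delta array: [15, 15, 15, 15, 15, 15, 15, 15]

Answer: [15, 15, 15, 15, 15, 15, 15, 15]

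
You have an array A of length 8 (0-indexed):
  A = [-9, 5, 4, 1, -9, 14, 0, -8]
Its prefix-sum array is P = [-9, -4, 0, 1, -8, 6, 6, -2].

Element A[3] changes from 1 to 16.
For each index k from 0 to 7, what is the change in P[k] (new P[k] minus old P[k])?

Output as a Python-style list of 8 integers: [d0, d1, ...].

Element change: A[3] 1 -> 16, delta = 15
For k < 3: P[k] unchanged, delta_P[k] = 0
For k >= 3: P[k] shifts by exactly 15
Delta array: [0, 0, 0, 15, 15, 15, 15, 15]

Answer: [0, 0, 0, 15, 15, 15, 15, 15]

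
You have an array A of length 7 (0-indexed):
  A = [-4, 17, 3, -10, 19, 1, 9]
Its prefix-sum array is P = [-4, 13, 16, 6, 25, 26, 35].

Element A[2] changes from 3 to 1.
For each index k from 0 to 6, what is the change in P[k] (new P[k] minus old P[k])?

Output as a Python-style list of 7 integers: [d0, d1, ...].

Answer: [0, 0, -2, -2, -2, -2, -2]

Derivation:
Element change: A[2] 3 -> 1, delta = -2
For k < 2: P[k] unchanged, delta_P[k] = 0
For k >= 2: P[k] shifts by exactly -2
Delta array: [0, 0, -2, -2, -2, -2, -2]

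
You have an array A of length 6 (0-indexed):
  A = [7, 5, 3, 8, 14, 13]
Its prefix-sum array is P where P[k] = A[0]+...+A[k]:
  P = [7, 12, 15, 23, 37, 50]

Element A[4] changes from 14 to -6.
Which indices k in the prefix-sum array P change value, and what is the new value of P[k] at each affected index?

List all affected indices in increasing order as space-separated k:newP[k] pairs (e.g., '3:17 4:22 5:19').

Answer: 4:17 5:30

Derivation:
P[k] = A[0] + ... + A[k]
P[k] includes A[4] iff k >= 4
Affected indices: 4, 5, ..., 5; delta = -20
  P[4]: 37 + -20 = 17
  P[5]: 50 + -20 = 30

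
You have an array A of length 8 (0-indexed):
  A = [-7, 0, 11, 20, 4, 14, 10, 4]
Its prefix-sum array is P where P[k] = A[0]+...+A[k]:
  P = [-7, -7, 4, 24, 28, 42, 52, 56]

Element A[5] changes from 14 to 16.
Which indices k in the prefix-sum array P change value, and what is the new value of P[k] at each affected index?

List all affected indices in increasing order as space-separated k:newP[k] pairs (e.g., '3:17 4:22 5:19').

Answer: 5:44 6:54 7:58

Derivation:
P[k] = A[0] + ... + A[k]
P[k] includes A[5] iff k >= 5
Affected indices: 5, 6, ..., 7; delta = 2
  P[5]: 42 + 2 = 44
  P[6]: 52 + 2 = 54
  P[7]: 56 + 2 = 58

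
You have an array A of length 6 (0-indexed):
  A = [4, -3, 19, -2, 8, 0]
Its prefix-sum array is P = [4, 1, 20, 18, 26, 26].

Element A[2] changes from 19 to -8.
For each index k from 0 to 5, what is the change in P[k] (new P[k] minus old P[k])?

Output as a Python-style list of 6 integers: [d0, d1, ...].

Element change: A[2] 19 -> -8, delta = -27
For k < 2: P[k] unchanged, delta_P[k] = 0
For k >= 2: P[k] shifts by exactly -27
Delta array: [0, 0, -27, -27, -27, -27]

Answer: [0, 0, -27, -27, -27, -27]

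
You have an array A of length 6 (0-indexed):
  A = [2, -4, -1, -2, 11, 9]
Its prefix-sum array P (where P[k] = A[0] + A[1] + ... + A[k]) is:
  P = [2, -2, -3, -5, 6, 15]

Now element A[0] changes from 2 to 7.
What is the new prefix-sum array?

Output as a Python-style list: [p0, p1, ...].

Answer: [7, 3, 2, 0, 11, 20]

Derivation:
Change: A[0] 2 -> 7, delta = 5
P[k] for k < 0: unchanged (A[0] not included)
P[k] for k >= 0: shift by delta = 5
  P[0] = 2 + 5 = 7
  P[1] = -2 + 5 = 3
  P[2] = -3 + 5 = 2
  P[3] = -5 + 5 = 0
  P[4] = 6 + 5 = 11
  P[5] = 15 + 5 = 20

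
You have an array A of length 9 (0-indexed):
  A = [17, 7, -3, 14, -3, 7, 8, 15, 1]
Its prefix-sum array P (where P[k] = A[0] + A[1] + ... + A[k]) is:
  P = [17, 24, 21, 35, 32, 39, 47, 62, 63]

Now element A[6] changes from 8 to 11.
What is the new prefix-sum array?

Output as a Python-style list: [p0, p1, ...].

Answer: [17, 24, 21, 35, 32, 39, 50, 65, 66]

Derivation:
Change: A[6] 8 -> 11, delta = 3
P[k] for k < 6: unchanged (A[6] not included)
P[k] for k >= 6: shift by delta = 3
  P[0] = 17 + 0 = 17
  P[1] = 24 + 0 = 24
  P[2] = 21 + 0 = 21
  P[3] = 35 + 0 = 35
  P[4] = 32 + 0 = 32
  P[5] = 39 + 0 = 39
  P[6] = 47 + 3 = 50
  P[7] = 62 + 3 = 65
  P[8] = 63 + 3 = 66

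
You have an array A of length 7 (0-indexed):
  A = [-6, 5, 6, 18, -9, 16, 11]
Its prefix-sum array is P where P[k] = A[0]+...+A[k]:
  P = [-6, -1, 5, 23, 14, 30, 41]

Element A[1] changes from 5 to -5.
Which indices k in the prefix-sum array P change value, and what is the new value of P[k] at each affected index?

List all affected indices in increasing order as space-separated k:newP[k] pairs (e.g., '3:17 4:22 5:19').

P[k] = A[0] + ... + A[k]
P[k] includes A[1] iff k >= 1
Affected indices: 1, 2, ..., 6; delta = -10
  P[1]: -1 + -10 = -11
  P[2]: 5 + -10 = -5
  P[3]: 23 + -10 = 13
  P[4]: 14 + -10 = 4
  P[5]: 30 + -10 = 20
  P[6]: 41 + -10 = 31

Answer: 1:-11 2:-5 3:13 4:4 5:20 6:31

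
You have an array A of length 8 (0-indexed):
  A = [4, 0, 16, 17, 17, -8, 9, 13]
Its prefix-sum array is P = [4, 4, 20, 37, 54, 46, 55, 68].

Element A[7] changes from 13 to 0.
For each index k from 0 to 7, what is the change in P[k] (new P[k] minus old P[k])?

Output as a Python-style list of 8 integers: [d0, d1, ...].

Element change: A[7] 13 -> 0, delta = -13
For k < 7: P[k] unchanged, delta_P[k] = 0
For k >= 7: P[k] shifts by exactly -13
Delta array: [0, 0, 0, 0, 0, 0, 0, -13]

Answer: [0, 0, 0, 0, 0, 0, 0, -13]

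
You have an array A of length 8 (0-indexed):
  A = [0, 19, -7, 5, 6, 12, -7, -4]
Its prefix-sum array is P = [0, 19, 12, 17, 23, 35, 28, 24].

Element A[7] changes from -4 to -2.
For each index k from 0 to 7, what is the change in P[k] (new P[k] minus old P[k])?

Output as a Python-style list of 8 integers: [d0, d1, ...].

Answer: [0, 0, 0, 0, 0, 0, 0, 2]

Derivation:
Element change: A[7] -4 -> -2, delta = 2
For k < 7: P[k] unchanged, delta_P[k] = 0
For k >= 7: P[k] shifts by exactly 2
Delta array: [0, 0, 0, 0, 0, 0, 0, 2]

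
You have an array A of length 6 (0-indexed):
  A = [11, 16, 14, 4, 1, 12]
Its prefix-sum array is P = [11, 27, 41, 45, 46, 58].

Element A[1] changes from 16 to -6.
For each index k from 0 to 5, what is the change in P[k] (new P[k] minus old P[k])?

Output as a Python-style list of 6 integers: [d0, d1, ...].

Answer: [0, -22, -22, -22, -22, -22]

Derivation:
Element change: A[1] 16 -> -6, delta = -22
For k < 1: P[k] unchanged, delta_P[k] = 0
For k >= 1: P[k] shifts by exactly -22
Delta array: [0, -22, -22, -22, -22, -22]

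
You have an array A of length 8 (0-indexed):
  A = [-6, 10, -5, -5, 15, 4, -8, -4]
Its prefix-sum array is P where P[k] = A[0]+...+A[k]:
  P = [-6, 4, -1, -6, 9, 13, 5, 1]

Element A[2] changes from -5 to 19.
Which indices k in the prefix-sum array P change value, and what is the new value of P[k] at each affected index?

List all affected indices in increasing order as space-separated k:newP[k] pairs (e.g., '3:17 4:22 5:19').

Answer: 2:23 3:18 4:33 5:37 6:29 7:25

Derivation:
P[k] = A[0] + ... + A[k]
P[k] includes A[2] iff k >= 2
Affected indices: 2, 3, ..., 7; delta = 24
  P[2]: -1 + 24 = 23
  P[3]: -6 + 24 = 18
  P[4]: 9 + 24 = 33
  P[5]: 13 + 24 = 37
  P[6]: 5 + 24 = 29
  P[7]: 1 + 24 = 25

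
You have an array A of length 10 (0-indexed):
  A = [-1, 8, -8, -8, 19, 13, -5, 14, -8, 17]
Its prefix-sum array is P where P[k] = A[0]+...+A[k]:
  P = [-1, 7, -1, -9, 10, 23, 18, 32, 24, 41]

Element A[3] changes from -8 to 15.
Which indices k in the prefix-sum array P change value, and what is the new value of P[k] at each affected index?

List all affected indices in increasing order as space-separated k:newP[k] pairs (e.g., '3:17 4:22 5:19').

Answer: 3:14 4:33 5:46 6:41 7:55 8:47 9:64

Derivation:
P[k] = A[0] + ... + A[k]
P[k] includes A[3] iff k >= 3
Affected indices: 3, 4, ..., 9; delta = 23
  P[3]: -9 + 23 = 14
  P[4]: 10 + 23 = 33
  P[5]: 23 + 23 = 46
  P[6]: 18 + 23 = 41
  P[7]: 32 + 23 = 55
  P[8]: 24 + 23 = 47
  P[9]: 41 + 23 = 64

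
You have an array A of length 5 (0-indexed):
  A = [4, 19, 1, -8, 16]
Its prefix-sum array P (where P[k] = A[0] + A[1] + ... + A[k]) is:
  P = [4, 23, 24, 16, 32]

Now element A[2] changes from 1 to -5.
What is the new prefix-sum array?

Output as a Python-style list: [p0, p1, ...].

Change: A[2] 1 -> -5, delta = -6
P[k] for k < 2: unchanged (A[2] not included)
P[k] for k >= 2: shift by delta = -6
  P[0] = 4 + 0 = 4
  P[1] = 23 + 0 = 23
  P[2] = 24 + -6 = 18
  P[3] = 16 + -6 = 10
  P[4] = 32 + -6 = 26

Answer: [4, 23, 18, 10, 26]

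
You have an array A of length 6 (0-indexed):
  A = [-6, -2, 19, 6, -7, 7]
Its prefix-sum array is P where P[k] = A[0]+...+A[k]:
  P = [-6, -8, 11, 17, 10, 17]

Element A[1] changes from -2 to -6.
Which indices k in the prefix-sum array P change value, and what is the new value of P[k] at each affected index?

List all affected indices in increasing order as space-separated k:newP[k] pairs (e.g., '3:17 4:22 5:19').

P[k] = A[0] + ... + A[k]
P[k] includes A[1] iff k >= 1
Affected indices: 1, 2, ..., 5; delta = -4
  P[1]: -8 + -4 = -12
  P[2]: 11 + -4 = 7
  P[3]: 17 + -4 = 13
  P[4]: 10 + -4 = 6
  P[5]: 17 + -4 = 13

Answer: 1:-12 2:7 3:13 4:6 5:13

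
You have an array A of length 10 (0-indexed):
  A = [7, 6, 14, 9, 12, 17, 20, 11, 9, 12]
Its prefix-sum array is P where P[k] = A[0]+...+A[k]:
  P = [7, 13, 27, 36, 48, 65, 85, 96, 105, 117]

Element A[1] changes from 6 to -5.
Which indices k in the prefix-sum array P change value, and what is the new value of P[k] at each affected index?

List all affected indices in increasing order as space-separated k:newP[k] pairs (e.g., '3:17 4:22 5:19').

P[k] = A[0] + ... + A[k]
P[k] includes A[1] iff k >= 1
Affected indices: 1, 2, ..., 9; delta = -11
  P[1]: 13 + -11 = 2
  P[2]: 27 + -11 = 16
  P[3]: 36 + -11 = 25
  P[4]: 48 + -11 = 37
  P[5]: 65 + -11 = 54
  P[6]: 85 + -11 = 74
  P[7]: 96 + -11 = 85
  P[8]: 105 + -11 = 94
  P[9]: 117 + -11 = 106

Answer: 1:2 2:16 3:25 4:37 5:54 6:74 7:85 8:94 9:106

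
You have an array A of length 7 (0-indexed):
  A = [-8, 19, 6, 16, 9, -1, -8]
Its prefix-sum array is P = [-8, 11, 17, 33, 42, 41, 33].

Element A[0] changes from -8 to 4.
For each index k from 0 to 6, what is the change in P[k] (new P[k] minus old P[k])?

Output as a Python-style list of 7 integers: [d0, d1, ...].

Answer: [12, 12, 12, 12, 12, 12, 12]

Derivation:
Element change: A[0] -8 -> 4, delta = 12
For k < 0: P[k] unchanged, delta_P[k] = 0
For k >= 0: P[k] shifts by exactly 12
Delta array: [12, 12, 12, 12, 12, 12, 12]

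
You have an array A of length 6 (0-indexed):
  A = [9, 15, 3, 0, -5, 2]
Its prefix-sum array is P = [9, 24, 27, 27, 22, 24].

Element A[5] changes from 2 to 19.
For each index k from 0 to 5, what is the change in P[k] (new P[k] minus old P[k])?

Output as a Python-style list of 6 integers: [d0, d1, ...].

Element change: A[5] 2 -> 19, delta = 17
For k < 5: P[k] unchanged, delta_P[k] = 0
For k >= 5: P[k] shifts by exactly 17
Delta array: [0, 0, 0, 0, 0, 17]

Answer: [0, 0, 0, 0, 0, 17]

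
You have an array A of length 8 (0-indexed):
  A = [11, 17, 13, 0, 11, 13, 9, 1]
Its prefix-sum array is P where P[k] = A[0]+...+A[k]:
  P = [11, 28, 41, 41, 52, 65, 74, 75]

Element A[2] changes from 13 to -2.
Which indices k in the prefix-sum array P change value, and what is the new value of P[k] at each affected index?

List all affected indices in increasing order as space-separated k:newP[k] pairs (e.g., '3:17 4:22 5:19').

Answer: 2:26 3:26 4:37 5:50 6:59 7:60

Derivation:
P[k] = A[0] + ... + A[k]
P[k] includes A[2] iff k >= 2
Affected indices: 2, 3, ..., 7; delta = -15
  P[2]: 41 + -15 = 26
  P[3]: 41 + -15 = 26
  P[4]: 52 + -15 = 37
  P[5]: 65 + -15 = 50
  P[6]: 74 + -15 = 59
  P[7]: 75 + -15 = 60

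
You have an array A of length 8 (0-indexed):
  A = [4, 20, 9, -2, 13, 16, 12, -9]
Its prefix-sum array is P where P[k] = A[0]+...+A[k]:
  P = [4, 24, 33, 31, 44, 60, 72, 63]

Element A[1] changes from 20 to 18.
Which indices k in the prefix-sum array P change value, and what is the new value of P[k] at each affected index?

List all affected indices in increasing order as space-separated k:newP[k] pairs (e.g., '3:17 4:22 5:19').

Answer: 1:22 2:31 3:29 4:42 5:58 6:70 7:61

Derivation:
P[k] = A[0] + ... + A[k]
P[k] includes A[1] iff k >= 1
Affected indices: 1, 2, ..., 7; delta = -2
  P[1]: 24 + -2 = 22
  P[2]: 33 + -2 = 31
  P[3]: 31 + -2 = 29
  P[4]: 44 + -2 = 42
  P[5]: 60 + -2 = 58
  P[6]: 72 + -2 = 70
  P[7]: 63 + -2 = 61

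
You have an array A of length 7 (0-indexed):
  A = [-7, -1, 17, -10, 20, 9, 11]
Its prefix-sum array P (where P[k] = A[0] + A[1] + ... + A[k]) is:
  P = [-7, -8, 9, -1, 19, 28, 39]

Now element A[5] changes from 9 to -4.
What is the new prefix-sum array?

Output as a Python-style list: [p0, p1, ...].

Change: A[5] 9 -> -4, delta = -13
P[k] for k < 5: unchanged (A[5] not included)
P[k] for k >= 5: shift by delta = -13
  P[0] = -7 + 0 = -7
  P[1] = -8 + 0 = -8
  P[2] = 9 + 0 = 9
  P[3] = -1 + 0 = -1
  P[4] = 19 + 0 = 19
  P[5] = 28 + -13 = 15
  P[6] = 39 + -13 = 26

Answer: [-7, -8, 9, -1, 19, 15, 26]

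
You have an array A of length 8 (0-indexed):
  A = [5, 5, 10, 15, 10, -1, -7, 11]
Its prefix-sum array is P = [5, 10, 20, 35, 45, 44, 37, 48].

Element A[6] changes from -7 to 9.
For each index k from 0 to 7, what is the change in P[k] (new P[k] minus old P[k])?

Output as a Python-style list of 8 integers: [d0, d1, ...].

Element change: A[6] -7 -> 9, delta = 16
For k < 6: P[k] unchanged, delta_P[k] = 0
For k >= 6: P[k] shifts by exactly 16
Delta array: [0, 0, 0, 0, 0, 0, 16, 16]

Answer: [0, 0, 0, 0, 0, 0, 16, 16]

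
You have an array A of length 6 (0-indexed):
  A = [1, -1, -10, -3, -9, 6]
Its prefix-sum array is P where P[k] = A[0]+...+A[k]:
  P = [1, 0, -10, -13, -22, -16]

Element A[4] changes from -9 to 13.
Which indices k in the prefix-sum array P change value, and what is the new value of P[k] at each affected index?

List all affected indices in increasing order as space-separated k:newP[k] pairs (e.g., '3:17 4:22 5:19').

P[k] = A[0] + ... + A[k]
P[k] includes A[4] iff k >= 4
Affected indices: 4, 5, ..., 5; delta = 22
  P[4]: -22 + 22 = 0
  P[5]: -16 + 22 = 6

Answer: 4:0 5:6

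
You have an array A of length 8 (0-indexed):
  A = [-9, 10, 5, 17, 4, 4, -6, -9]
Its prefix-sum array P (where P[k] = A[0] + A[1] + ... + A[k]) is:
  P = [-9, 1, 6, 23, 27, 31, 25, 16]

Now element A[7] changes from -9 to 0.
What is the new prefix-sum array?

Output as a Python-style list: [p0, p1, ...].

Answer: [-9, 1, 6, 23, 27, 31, 25, 25]

Derivation:
Change: A[7] -9 -> 0, delta = 9
P[k] for k < 7: unchanged (A[7] not included)
P[k] for k >= 7: shift by delta = 9
  P[0] = -9 + 0 = -9
  P[1] = 1 + 0 = 1
  P[2] = 6 + 0 = 6
  P[3] = 23 + 0 = 23
  P[4] = 27 + 0 = 27
  P[5] = 31 + 0 = 31
  P[6] = 25 + 0 = 25
  P[7] = 16 + 9 = 25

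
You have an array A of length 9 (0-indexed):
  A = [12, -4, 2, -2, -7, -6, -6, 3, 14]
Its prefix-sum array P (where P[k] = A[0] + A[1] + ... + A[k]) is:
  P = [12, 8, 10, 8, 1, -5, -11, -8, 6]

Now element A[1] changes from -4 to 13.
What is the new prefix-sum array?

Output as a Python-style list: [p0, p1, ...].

Change: A[1] -4 -> 13, delta = 17
P[k] for k < 1: unchanged (A[1] not included)
P[k] for k >= 1: shift by delta = 17
  P[0] = 12 + 0 = 12
  P[1] = 8 + 17 = 25
  P[2] = 10 + 17 = 27
  P[3] = 8 + 17 = 25
  P[4] = 1 + 17 = 18
  P[5] = -5 + 17 = 12
  P[6] = -11 + 17 = 6
  P[7] = -8 + 17 = 9
  P[8] = 6 + 17 = 23

Answer: [12, 25, 27, 25, 18, 12, 6, 9, 23]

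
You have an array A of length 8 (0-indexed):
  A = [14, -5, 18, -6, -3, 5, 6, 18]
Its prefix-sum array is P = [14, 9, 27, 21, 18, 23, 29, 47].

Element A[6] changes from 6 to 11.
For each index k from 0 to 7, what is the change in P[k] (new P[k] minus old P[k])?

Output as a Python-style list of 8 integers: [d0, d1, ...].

Element change: A[6] 6 -> 11, delta = 5
For k < 6: P[k] unchanged, delta_P[k] = 0
For k >= 6: P[k] shifts by exactly 5
Delta array: [0, 0, 0, 0, 0, 0, 5, 5]

Answer: [0, 0, 0, 0, 0, 0, 5, 5]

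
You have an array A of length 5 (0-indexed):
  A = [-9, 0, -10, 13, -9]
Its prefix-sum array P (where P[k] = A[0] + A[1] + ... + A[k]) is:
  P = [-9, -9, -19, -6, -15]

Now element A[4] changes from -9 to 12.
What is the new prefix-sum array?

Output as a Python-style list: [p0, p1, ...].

Answer: [-9, -9, -19, -6, 6]

Derivation:
Change: A[4] -9 -> 12, delta = 21
P[k] for k < 4: unchanged (A[4] not included)
P[k] for k >= 4: shift by delta = 21
  P[0] = -9 + 0 = -9
  P[1] = -9 + 0 = -9
  P[2] = -19 + 0 = -19
  P[3] = -6 + 0 = -6
  P[4] = -15 + 21 = 6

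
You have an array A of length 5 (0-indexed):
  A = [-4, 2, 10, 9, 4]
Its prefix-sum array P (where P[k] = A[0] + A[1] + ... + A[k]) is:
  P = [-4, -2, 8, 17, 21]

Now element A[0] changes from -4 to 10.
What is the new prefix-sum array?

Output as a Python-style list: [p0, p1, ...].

Answer: [10, 12, 22, 31, 35]

Derivation:
Change: A[0] -4 -> 10, delta = 14
P[k] for k < 0: unchanged (A[0] not included)
P[k] for k >= 0: shift by delta = 14
  P[0] = -4 + 14 = 10
  P[1] = -2 + 14 = 12
  P[2] = 8 + 14 = 22
  P[3] = 17 + 14 = 31
  P[4] = 21 + 14 = 35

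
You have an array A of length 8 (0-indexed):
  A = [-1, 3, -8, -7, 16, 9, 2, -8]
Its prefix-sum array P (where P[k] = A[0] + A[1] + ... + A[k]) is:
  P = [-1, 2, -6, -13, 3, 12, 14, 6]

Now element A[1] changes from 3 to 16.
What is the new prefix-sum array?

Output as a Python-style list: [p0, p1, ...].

Change: A[1] 3 -> 16, delta = 13
P[k] for k < 1: unchanged (A[1] not included)
P[k] for k >= 1: shift by delta = 13
  P[0] = -1 + 0 = -1
  P[1] = 2 + 13 = 15
  P[2] = -6 + 13 = 7
  P[3] = -13 + 13 = 0
  P[4] = 3 + 13 = 16
  P[5] = 12 + 13 = 25
  P[6] = 14 + 13 = 27
  P[7] = 6 + 13 = 19

Answer: [-1, 15, 7, 0, 16, 25, 27, 19]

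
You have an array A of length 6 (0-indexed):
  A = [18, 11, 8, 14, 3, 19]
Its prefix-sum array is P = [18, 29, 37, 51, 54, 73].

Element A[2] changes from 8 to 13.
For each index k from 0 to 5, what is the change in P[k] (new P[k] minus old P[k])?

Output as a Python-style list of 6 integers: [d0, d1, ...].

Element change: A[2] 8 -> 13, delta = 5
For k < 2: P[k] unchanged, delta_P[k] = 0
For k >= 2: P[k] shifts by exactly 5
Delta array: [0, 0, 5, 5, 5, 5]

Answer: [0, 0, 5, 5, 5, 5]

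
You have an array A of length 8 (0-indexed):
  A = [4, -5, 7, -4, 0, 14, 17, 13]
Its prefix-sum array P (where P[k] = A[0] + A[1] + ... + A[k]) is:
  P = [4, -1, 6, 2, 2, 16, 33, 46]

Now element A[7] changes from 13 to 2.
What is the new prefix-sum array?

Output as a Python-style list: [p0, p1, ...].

Change: A[7] 13 -> 2, delta = -11
P[k] for k < 7: unchanged (A[7] not included)
P[k] for k >= 7: shift by delta = -11
  P[0] = 4 + 0 = 4
  P[1] = -1 + 0 = -1
  P[2] = 6 + 0 = 6
  P[3] = 2 + 0 = 2
  P[4] = 2 + 0 = 2
  P[5] = 16 + 0 = 16
  P[6] = 33 + 0 = 33
  P[7] = 46 + -11 = 35

Answer: [4, -1, 6, 2, 2, 16, 33, 35]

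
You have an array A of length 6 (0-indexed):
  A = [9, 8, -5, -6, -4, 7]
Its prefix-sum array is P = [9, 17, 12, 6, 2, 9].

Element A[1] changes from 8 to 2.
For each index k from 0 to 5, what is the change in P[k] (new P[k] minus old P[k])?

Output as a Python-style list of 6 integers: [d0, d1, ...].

Answer: [0, -6, -6, -6, -6, -6]

Derivation:
Element change: A[1] 8 -> 2, delta = -6
For k < 1: P[k] unchanged, delta_P[k] = 0
For k >= 1: P[k] shifts by exactly -6
Delta array: [0, -6, -6, -6, -6, -6]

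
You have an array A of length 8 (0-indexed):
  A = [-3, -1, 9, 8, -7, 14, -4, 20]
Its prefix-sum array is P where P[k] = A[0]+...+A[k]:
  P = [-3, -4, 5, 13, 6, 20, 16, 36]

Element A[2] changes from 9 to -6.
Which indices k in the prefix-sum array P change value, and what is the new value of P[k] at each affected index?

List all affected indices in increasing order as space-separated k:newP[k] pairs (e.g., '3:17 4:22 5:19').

P[k] = A[0] + ... + A[k]
P[k] includes A[2] iff k >= 2
Affected indices: 2, 3, ..., 7; delta = -15
  P[2]: 5 + -15 = -10
  P[3]: 13 + -15 = -2
  P[4]: 6 + -15 = -9
  P[5]: 20 + -15 = 5
  P[6]: 16 + -15 = 1
  P[7]: 36 + -15 = 21

Answer: 2:-10 3:-2 4:-9 5:5 6:1 7:21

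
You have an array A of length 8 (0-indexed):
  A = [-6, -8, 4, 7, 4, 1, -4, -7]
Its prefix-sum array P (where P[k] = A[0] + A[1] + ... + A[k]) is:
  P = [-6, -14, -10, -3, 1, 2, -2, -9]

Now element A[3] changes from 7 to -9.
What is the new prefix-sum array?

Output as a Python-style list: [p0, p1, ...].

Answer: [-6, -14, -10, -19, -15, -14, -18, -25]

Derivation:
Change: A[3] 7 -> -9, delta = -16
P[k] for k < 3: unchanged (A[3] not included)
P[k] for k >= 3: shift by delta = -16
  P[0] = -6 + 0 = -6
  P[1] = -14 + 0 = -14
  P[2] = -10 + 0 = -10
  P[3] = -3 + -16 = -19
  P[4] = 1 + -16 = -15
  P[5] = 2 + -16 = -14
  P[6] = -2 + -16 = -18
  P[7] = -9 + -16 = -25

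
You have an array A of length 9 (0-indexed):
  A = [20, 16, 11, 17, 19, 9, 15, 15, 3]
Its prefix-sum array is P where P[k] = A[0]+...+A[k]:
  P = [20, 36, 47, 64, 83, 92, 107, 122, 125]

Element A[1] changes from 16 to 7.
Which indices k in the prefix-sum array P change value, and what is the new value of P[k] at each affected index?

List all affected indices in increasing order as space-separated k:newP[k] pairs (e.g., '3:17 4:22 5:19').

P[k] = A[0] + ... + A[k]
P[k] includes A[1] iff k >= 1
Affected indices: 1, 2, ..., 8; delta = -9
  P[1]: 36 + -9 = 27
  P[2]: 47 + -9 = 38
  P[3]: 64 + -9 = 55
  P[4]: 83 + -9 = 74
  P[5]: 92 + -9 = 83
  P[6]: 107 + -9 = 98
  P[7]: 122 + -9 = 113
  P[8]: 125 + -9 = 116

Answer: 1:27 2:38 3:55 4:74 5:83 6:98 7:113 8:116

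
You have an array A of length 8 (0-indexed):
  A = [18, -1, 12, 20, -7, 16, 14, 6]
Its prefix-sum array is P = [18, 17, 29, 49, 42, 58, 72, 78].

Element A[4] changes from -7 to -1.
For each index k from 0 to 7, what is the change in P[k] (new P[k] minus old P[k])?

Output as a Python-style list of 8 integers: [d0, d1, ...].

Element change: A[4] -7 -> -1, delta = 6
For k < 4: P[k] unchanged, delta_P[k] = 0
For k >= 4: P[k] shifts by exactly 6
Delta array: [0, 0, 0, 0, 6, 6, 6, 6]

Answer: [0, 0, 0, 0, 6, 6, 6, 6]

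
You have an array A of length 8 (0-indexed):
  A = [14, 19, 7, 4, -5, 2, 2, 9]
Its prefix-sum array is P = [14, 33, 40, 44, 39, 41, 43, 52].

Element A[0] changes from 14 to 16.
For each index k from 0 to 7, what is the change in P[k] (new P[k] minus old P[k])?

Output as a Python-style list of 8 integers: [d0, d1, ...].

Answer: [2, 2, 2, 2, 2, 2, 2, 2]

Derivation:
Element change: A[0] 14 -> 16, delta = 2
For k < 0: P[k] unchanged, delta_P[k] = 0
For k >= 0: P[k] shifts by exactly 2
Delta array: [2, 2, 2, 2, 2, 2, 2, 2]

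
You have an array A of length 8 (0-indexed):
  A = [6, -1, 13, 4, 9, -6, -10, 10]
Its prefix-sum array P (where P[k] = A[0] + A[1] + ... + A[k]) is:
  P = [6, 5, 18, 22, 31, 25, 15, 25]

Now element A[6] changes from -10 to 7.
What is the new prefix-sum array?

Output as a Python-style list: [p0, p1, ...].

Answer: [6, 5, 18, 22, 31, 25, 32, 42]

Derivation:
Change: A[6] -10 -> 7, delta = 17
P[k] for k < 6: unchanged (A[6] not included)
P[k] for k >= 6: shift by delta = 17
  P[0] = 6 + 0 = 6
  P[1] = 5 + 0 = 5
  P[2] = 18 + 0 = 18
  P[3] = 22 + 0 = 22
  P[4] = 31 + 0 = 31
  P[5] = 25 + 0 = 25
  P[6] = 15 + 17 = 32
  P[7] = 25 + 17 = 42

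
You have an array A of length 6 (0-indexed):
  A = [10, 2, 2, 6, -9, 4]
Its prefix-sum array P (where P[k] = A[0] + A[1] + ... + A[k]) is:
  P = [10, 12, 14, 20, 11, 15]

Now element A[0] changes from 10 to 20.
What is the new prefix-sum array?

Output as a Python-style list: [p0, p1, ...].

Change: A[0] 10 -> 20, delta = 10
P[k] for k < 0: unchanged (A[0] not included)
P[k] for k >= 0: shift by delta = 10
  P[0] = 10 + 10 = 20
  P[1] = 12 + 10 = 22
  P[2] = 14 + 10 = 24
  P[3] = 20 + 10 = 30
  P[4] = 11 + 10 = 21
  P[5] = 15 + 10 = 25

Answer: [20, 22, 24, 30, 21, 25]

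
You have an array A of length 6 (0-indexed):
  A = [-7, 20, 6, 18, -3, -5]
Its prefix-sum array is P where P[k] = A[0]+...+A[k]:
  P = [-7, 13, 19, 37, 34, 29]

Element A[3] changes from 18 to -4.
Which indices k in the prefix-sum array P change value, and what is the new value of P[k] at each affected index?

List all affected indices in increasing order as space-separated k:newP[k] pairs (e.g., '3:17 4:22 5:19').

Answer: 3:15 4:12 5:7

Derivation:
P[k] = A[0] + ... + A[k]
P[k] includes A[3] iff k >= 3
Affected indices: 3, 4, ..., 5; delta = -22
  P[3]: 37 + -22 = 15
  P[4]: 34 + -22 = 12
  P[5]: 29 + -22 = 7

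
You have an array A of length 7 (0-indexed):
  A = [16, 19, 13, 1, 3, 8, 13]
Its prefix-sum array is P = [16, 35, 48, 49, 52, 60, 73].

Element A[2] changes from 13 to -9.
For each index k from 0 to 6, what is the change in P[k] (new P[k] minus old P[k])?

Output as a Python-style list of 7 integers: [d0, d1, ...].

Element change: A[2] 13 -> -9, delta = -22
For k < 2: P[k] unchanged, delta_P[k] = 0
For k >= 2: P[k] shifts by exactly -22
Delta array: [0, 0, -22, -22, -22, -22, -22]

Answer: [0, 0, -22, -22, -22, -22, -22]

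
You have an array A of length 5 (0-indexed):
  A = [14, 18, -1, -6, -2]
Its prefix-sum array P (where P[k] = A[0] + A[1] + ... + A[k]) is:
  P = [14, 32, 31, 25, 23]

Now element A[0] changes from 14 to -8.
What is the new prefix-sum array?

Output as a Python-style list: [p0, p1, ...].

Change: A[0] 14 -> -8, delta = -22
P[k] for k < 0: unchanged (A[0] not included)
P[k] for k >= 0: shift by delta = -22
  P[0] = 14 + -22 = -8
  P[1] = 32 + -22 = 10
  P[2] = 31 + -22 = 9
  P[3] = 25 + -22 = 3
  P[4] = 23 + -22 = 1

Answer: [-8, 10, 9, 3, 1]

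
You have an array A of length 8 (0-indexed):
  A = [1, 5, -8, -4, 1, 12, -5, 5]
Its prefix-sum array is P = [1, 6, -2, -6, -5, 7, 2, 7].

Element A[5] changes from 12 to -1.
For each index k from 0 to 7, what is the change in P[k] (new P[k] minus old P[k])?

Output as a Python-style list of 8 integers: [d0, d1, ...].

Element change: A[5] 12 -> -1, delta = -13
For k < 5: P[k] unchanged, delta_P[k] = 0
For k >= 5: P[k] shifts by exactly -13
Delta array: [0, 0, 0, 0, 0, -13, -13, -13]

Answer: [0, 0, 0, 0, 0, -13, -13, -13]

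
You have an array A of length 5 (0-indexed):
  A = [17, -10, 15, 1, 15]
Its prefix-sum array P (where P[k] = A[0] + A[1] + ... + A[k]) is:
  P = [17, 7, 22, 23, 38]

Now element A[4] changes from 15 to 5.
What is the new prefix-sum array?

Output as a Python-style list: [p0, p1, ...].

Change: A[4] 15 -> 5, delta = -10
P[k] for k < 4: unchanged (A[4] not included)
P[k] for k >= 4: shift by delta = -10
  P[0] = 17 + 0 = 17
  P[1] = 7 + 0 = 7
  P[2] = 22 + 0 = 22
  P[3] = 23 + 0 = 23
  P[4] = 38 + -10 = 28

Answer: [17, 7, 22, 23, 28]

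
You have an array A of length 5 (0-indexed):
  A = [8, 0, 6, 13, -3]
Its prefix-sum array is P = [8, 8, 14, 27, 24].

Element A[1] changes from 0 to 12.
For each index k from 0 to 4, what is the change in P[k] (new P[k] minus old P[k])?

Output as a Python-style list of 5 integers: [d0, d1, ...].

Answer: [0, 12, 12, 12, 12]

Derivation:
Element change: A[1] 0 -> 12, delta = 12
For k < 1: P[k] unchanged, delta_P[k] = 0
For k >= 1: P[k] shifts by exactly 12
Delta array: [0, 12, 12, 12, 12]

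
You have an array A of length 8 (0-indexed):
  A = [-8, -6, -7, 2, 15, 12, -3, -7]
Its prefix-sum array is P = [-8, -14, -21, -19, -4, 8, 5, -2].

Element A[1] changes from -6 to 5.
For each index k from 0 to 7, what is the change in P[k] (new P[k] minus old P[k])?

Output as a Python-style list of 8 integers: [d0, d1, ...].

Element change: A[1] -6 -> 5, delta = 11
For k < 1: P[k] unchanged, delta_P[k] = 0
For k >= 1: P[k] shifts by exactly 11
Delta array: [0, 11, 11, 11, 11, 11, 11, 11]

Answer: [0, 11, 11, 11, 11, 11, 11, 11]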